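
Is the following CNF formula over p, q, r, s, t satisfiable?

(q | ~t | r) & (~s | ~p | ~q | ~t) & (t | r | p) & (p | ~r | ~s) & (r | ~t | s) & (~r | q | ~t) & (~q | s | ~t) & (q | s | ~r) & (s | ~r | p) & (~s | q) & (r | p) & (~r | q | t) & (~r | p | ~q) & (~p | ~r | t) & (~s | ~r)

Yes

Case s = 1:
The clause (q) is unit, so q = 1.
The clause (~r) is unit, so r = 0.
The clause (p) is unit, so p = 1.
The clause (~t) is unit, so t = 0.
All clauses are satisfied.
A satisfying assignment: p ↦ 1; q ↦ 1; r ↦ 0; s ↦ 1; t ↦ 0.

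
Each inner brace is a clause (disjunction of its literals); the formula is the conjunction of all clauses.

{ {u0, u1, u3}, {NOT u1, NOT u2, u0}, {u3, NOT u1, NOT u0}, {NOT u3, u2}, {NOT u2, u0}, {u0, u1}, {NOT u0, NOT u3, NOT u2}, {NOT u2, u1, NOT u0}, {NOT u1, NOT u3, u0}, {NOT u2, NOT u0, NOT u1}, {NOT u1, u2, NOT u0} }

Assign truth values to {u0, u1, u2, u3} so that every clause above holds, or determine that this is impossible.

u0 ↦ true, u1 ↦ false, u2 ↦ false, u3 ↦ false

Case u3 = false:
Case u0 = true:
From the singleton clause (NOT u1), u1 = false.
From the singleton clause (NOT u2), u2 = false.
This assignment satisfies each clause.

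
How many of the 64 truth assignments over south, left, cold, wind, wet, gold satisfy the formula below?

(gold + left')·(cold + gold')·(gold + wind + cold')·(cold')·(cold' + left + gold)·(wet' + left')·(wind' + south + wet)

There are 2^6 = 64 truth assignments over (south, left, cold, wind, wet, gold).
Split on south. With south = 1, the clauses containing south are satisfied and south' drops from the rest; 4 of the 2^5 = 32 assignments to the other variables satisfy what remains.
With south = 0, by the same count on the reduced clause set, 3 assignments work.
Total: 4 + 3 = 7.

7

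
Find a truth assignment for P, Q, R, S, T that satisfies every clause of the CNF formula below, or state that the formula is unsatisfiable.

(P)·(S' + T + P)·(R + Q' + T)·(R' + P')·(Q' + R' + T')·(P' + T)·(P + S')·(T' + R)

UNSATISFIABLE

The clause (P) is unit, so P = 1.
The clause (R') is unit, so R = 0.
The clause (T) is unit, so T = 1.
That conflicts with the unit clause (T').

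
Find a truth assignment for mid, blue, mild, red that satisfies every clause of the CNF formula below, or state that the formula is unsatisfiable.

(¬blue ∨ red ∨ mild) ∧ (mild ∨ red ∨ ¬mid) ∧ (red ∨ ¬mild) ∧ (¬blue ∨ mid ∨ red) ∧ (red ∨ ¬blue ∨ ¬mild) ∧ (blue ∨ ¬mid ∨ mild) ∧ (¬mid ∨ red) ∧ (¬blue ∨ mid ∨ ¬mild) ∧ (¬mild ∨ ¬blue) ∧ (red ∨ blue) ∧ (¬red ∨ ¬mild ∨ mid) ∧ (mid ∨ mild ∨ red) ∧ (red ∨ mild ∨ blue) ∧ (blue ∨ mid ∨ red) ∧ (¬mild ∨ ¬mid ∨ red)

mid ↦ True; blue ↦ False; mild ↦ True; red ↦ True

Branch on red: set red = True.
Branch on mild: set mild = True.
From the singleton clause (¬blue), blue = False.
From the singleton clause (mid), mid = True.
All clauses are satisfied.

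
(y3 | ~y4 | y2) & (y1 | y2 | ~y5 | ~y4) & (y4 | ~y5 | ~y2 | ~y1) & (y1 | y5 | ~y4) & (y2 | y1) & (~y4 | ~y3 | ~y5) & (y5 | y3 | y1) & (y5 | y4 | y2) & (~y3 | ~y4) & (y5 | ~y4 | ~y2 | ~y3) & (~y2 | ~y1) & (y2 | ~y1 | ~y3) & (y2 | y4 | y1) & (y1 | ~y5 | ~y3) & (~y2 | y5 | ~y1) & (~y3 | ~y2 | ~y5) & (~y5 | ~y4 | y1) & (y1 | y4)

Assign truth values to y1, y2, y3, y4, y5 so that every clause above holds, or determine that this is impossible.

Suppose y2 = 0.
The clause (y1) is unit, so y1 = 1.
The clause (~y3) is unit, so y3 = 0.
The clause (~y4) is unit, so y4 = 0.
The clause (y5) is unit, so y5 = 1.
Every clause now holds.

y1=1,  y2=0,  y3=0,  y4=0,  y5=1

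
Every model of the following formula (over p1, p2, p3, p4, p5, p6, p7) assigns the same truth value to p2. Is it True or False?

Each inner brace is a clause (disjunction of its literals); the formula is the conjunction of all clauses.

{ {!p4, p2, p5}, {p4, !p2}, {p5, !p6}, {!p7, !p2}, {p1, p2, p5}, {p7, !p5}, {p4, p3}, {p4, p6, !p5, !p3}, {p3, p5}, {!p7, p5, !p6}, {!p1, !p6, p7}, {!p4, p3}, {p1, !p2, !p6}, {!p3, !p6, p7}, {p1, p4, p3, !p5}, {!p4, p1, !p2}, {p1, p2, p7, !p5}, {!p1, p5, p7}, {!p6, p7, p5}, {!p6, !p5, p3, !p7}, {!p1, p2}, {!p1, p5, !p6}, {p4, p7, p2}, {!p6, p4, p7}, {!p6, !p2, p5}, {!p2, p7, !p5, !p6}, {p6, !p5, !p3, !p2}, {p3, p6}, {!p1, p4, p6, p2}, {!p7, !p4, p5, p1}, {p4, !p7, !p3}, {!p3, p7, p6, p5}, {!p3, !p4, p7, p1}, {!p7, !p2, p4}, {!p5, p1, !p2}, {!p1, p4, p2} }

Suppose p2 = true.
(p4) alone gives p4 = true.
(!p7) alone gives p7 = false.
(!p5) alone gives p5 = false.
(!p6) alone gives p6 = false.
(p3) alone gives p3 = true.
But (!p3) is also a unit clause — contradiction.
So every satisfying assignment has p2 = False.

False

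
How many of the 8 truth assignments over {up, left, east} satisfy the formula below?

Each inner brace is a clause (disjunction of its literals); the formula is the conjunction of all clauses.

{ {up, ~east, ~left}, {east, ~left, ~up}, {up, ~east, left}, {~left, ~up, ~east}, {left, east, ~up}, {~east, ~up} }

2

There are 2^3 = 8 truth assignments over (up, left, east).
Split on left. With left = 1, the clauses containing left are satisfied and ~left drops from the rest; 1 of the 2^2 = 4 assignments to the other variables satisfy what remains.
With left = 0, by the same count on the reduced clause set, 1 assignment works.
(One model: up=F, left=F, east=F.)
Total: 1 + 1 = 2.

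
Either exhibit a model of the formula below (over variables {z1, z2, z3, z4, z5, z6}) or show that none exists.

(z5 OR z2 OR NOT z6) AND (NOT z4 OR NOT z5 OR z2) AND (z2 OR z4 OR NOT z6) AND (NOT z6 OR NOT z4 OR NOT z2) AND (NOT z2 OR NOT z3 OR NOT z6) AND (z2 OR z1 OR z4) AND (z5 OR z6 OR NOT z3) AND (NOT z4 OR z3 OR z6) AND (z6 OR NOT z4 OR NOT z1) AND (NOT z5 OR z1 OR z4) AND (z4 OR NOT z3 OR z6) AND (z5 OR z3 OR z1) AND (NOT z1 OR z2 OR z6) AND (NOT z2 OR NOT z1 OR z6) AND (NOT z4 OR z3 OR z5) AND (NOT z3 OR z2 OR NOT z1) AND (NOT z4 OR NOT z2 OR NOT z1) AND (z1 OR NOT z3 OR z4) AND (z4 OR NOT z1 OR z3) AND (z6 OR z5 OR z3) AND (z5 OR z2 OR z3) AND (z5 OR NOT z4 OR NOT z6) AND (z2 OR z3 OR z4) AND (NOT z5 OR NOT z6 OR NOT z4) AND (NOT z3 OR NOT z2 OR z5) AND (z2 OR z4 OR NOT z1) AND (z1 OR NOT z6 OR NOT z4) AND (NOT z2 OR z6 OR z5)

z1=false; z2=true; z3=true; z4=true; z5=true; z6=false

Branch on z5: set z5 = true.
Branch on z4: set z4 = true.
The clause (z2) is unit, so z2 = true.
The clause (NOT z6) is unit, so z6 = false.
The clause (z3) is unit, so z3 = true.
The clause (NOT z1) is unit, so z1 = false.
All clauses are satisfied.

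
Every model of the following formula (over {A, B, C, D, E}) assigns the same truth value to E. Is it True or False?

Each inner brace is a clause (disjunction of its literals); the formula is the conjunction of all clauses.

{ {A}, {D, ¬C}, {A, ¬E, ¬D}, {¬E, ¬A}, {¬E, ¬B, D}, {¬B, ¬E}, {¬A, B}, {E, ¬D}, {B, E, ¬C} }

Suppose E = True.
The clause (A) is unit, so A = True.
Now (¬A) is unsatisfied and unit — conflict.
So every satisfying assignment has E = False.

False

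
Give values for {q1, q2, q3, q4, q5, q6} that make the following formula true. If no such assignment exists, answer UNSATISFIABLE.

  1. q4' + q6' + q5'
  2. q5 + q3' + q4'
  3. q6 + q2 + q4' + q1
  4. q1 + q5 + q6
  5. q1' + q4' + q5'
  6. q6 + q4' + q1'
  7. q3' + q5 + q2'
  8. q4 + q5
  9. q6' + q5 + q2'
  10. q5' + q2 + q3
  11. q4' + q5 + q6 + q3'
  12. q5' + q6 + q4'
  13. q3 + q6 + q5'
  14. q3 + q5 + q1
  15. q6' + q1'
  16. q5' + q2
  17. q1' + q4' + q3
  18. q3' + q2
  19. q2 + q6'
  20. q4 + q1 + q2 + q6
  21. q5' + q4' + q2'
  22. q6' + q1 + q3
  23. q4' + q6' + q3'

q1 ↦ 0,  q2 ↦ 1,  q3 ↦ 1,  q4 ↦ 0,  q5 ↦ 1,  q6 ↦ 0

Case q4 = 0:
(q5) alone gives q5 = 1.
(q2) alone gives q2 = 1.
Case q3 = 1:
Case q6 = 0:
No clause remains; q1 is free.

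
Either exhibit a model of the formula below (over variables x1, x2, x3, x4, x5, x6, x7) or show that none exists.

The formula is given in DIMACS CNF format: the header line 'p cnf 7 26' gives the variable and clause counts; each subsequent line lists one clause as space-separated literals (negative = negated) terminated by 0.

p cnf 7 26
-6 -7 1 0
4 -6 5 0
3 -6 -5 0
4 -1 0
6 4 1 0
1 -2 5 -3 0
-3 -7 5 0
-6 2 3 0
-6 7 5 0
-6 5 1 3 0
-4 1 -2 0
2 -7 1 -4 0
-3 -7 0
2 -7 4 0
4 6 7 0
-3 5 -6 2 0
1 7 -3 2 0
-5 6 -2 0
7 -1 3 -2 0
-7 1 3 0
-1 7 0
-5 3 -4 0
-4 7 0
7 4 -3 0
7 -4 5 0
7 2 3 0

x1: True, x2: True, x3: False, x4: True, x5: False, x6: True, x7: True

Branch on x4: set x4 = True.
The clause (x7) is unit, so x7 = True.
The clause (¬x3) is unit, so x3 = False.
The clause (x1) is unit, so x1 = True.
The clause (¬x5) is unit, so x5 = False.
Branch on x6: set x6 = True.
The clause (x2) is unit, so x2 = True.
Every clause now holds.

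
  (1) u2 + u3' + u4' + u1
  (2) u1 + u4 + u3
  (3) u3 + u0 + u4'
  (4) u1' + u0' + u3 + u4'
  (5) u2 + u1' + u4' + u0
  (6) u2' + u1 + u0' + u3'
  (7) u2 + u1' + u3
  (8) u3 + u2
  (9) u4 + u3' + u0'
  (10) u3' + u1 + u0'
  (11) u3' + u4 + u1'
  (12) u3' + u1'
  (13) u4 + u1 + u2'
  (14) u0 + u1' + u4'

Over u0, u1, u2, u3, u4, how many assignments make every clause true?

5

There are 2^5 = 32 truth assignments over (u0, u1, u2, u3, u4).
Split on u4. With u4 = 1, the clauses containing u4 are satisfied and u4' drops from the rest; 2 of the 2^4 = 16 assignments to the other variables satisfy what remains.
With u4 = 0, by the same count on the reduced clause set, 3 assignments work.
Total: 2 + 3 = 5.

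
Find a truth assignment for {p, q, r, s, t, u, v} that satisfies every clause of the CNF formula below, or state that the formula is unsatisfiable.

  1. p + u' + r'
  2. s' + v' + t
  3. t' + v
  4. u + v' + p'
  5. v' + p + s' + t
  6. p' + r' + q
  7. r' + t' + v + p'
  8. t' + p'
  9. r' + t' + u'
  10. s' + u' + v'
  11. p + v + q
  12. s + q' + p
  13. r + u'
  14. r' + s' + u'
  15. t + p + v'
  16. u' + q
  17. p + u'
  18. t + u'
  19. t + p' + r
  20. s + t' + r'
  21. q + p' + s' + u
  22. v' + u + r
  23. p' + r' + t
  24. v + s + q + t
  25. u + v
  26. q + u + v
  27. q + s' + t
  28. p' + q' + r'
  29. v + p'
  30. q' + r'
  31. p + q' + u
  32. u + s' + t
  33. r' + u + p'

Branch on t: set t = 1.
From the singleton clause (v), v = 1.
From the singleton clause (p'), p = 0.
From the singleton clause (u'), u = 0.
From the singleton clause (r), r = 1.
From the singleton clause (s), s = 1.
From the singleton clause (q'), q = 0.
This assignment satisfies each clause.

p: 0; q: 0; r: 1; s: 1; t: 1; u: 0; v: 1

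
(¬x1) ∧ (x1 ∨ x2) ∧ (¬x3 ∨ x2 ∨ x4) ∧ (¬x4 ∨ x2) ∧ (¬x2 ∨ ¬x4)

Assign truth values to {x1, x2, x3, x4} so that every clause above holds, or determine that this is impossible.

x1 ↦ False,  x2 ↦ True,  x3 ↦ True,  x4 ↦ False

(¬x1) alone gives x1 = False.
(x2) alone gives x2 = True.
(¬x4) alone gives x4 = False.
Every clause is now satisfied; x3 is unconstrained.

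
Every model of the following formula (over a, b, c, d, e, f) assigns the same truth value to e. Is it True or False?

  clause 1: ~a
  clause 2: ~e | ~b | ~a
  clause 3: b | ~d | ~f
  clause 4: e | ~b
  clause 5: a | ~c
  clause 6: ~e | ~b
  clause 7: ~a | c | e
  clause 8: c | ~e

False

Suppose e = 1.
The clause (~a) is unit, so a = 0.
The clause (~c) is unit, so c = 0.
But (c) is also a unit clause — contradiction.
So every satisfying assignment has e = False.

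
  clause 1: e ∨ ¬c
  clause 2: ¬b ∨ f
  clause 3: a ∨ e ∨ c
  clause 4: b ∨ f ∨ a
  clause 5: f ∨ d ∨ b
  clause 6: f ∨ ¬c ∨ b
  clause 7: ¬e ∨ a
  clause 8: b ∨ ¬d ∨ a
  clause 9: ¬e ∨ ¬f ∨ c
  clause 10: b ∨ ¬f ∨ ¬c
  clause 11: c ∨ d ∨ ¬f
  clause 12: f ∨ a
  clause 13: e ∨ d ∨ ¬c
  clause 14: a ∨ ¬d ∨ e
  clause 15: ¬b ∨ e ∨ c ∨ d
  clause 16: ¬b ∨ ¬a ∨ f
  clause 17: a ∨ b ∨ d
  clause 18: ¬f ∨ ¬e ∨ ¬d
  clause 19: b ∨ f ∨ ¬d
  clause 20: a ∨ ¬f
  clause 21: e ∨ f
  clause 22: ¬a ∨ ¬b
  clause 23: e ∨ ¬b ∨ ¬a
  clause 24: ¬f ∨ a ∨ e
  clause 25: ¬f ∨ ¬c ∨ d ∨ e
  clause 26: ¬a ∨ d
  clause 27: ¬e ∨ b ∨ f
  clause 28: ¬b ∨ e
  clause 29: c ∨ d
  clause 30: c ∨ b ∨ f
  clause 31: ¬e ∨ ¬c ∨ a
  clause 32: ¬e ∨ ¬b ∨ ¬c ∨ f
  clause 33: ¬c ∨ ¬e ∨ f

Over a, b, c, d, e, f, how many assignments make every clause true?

There are 2^6 = 64 truth assignments over (a, b, c, d, e, f).
Split on c. With c = True, the clauses containing c are satisfied and ¬c drops from the rest; 0 of the 2^5 = 32 assignments to the other variables satisfy what remains.
With c = False, by the same count on the reduced clause set, 1 assignment works.
(One model: a=T, b=F, c=F, d=T, e=F, f=T.)
Total: 0 + 1 = 1.

1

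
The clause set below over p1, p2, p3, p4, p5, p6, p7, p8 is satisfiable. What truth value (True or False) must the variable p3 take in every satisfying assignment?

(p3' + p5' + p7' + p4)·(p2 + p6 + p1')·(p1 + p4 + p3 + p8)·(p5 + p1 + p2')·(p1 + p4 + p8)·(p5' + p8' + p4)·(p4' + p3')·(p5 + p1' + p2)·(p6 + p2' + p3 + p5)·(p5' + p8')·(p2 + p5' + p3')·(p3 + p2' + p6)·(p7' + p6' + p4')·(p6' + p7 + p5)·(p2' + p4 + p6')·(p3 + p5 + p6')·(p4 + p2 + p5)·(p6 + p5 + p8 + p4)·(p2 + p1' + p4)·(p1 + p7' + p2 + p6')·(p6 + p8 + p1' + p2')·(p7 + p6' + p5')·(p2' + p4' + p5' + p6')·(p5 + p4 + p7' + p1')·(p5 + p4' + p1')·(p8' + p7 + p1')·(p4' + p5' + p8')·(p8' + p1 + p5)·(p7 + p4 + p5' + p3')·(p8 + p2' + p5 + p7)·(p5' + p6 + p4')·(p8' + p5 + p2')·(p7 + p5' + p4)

False

Suppose p3 = 1.
From the singleton clause (p4'), p4 = 0.
Try p5 = 0.
From the singleton clause (p2), p2 = 1.
From the singleton clause (p1), p1 = 1.
From the singleton clause (p6'), p6 = 0.
From the singleton clause (p8), p8 = 1.
That conflicts with the unit clause (p8').
That branch fails; take p5 = 1 instead.
From the singleton clause (p7'), p7 = 0.
That conflicts with the unit clause (p7).
Both values of p5 lead to a conflict.
So every satisfying assignment has p3 = False.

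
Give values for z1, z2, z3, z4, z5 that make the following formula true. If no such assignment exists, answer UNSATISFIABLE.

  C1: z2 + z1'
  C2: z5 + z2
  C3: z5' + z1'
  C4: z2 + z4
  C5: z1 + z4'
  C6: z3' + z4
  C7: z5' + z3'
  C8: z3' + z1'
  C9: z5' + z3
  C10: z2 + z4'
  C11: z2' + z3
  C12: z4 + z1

Suppose z2 = 1.
From the singleton clause (z3), z3 = 1.
From the singleton clause (z4), z4 = 1.
From the singleton clause (z1), z1 = 1.
That conflicts with the unit clause (z1').
So z2 must be the other value — set z2 = 0.
From the singleton clause (z1'), z1 = 0.
From the singleton clause (z5), z5 = 1.
From the singleton clause (z4), z4 = 1.
That conflicts with the unit clause (z4').
Neither z2 = 1 nor z2 = 0 works.

UNSATISFIABLE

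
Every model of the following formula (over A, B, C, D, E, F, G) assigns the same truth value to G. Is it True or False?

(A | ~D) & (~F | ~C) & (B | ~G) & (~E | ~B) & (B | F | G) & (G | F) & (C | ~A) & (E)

False

Suppose G = 1.
From the singleton clause (B), B = 1.
From the singleton clause (~E), E = 0.
But (E) is also a unit clause — contradiction.
So every satisfying assignment has G = False.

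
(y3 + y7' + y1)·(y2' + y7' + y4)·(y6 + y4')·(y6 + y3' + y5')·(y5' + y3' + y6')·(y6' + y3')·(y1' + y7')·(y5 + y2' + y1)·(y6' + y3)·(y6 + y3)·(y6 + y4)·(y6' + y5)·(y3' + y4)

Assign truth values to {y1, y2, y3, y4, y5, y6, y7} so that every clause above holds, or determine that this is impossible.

UNSATISFIABLE

Suppose y6 = 1.
The clause (y3') is unit, so y3 = 0.
But (y3) is also a unit clause — contradiction.
Undo y6 and try y6 = 0.
The clause (y4') is unit, so y4 = 0.
But (y4) is also a unit clause — contradiction.
Both values of y6 lead to a conflict.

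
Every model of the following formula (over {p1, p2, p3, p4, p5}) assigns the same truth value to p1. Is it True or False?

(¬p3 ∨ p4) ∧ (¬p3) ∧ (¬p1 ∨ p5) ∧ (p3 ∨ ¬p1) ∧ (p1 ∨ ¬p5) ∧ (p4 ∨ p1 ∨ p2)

Suppose p1 = True.
The clause (¬p3) is unit, so p3 = False.
Now (p3) is unsatisfied and unit — conflict.
So every satisfying assignment has p1 = False.

False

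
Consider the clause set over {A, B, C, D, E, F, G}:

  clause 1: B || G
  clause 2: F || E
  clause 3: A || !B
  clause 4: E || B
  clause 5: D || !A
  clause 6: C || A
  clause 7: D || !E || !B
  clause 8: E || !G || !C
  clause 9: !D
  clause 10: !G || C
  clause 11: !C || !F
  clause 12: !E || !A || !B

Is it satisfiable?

Yes

Unit clause (!D) forces D = false.
Unit clause (!A) forces A = false.
Unit clause (!B) forces B = false.
Unit clause (G) forces G = true.
Unit clause (E) forces E = true.
Unit clause (C) forces C = true.
Unit clause (!F) forces F = false.
All clauses are satisfied.
A satisfying assignment: A ↦ false,  B ↦ false,  C ↦ true,  D ↦ false,  E ↦ true,  F ↦ false,  G ↦ true.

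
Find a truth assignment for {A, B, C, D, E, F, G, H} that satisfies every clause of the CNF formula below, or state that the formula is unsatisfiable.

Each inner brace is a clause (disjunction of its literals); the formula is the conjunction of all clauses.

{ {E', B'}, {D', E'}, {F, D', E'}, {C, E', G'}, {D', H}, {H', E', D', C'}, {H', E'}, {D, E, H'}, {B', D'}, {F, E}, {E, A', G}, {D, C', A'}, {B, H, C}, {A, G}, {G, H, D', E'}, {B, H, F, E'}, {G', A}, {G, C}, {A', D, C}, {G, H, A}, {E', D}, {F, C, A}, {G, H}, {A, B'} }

Case E = 0:
Unit clause (F) forces F = 1.
Case D = 1:
Unit clause (H) forces H = 1.
Unit clause (B') forces B = 0.
Case A = 1:
Unit clause (G) forces G = 1.
No clause remains; C is free.

A=1; B=0; C=0; D=1; E=0; F=1; G=1; H=1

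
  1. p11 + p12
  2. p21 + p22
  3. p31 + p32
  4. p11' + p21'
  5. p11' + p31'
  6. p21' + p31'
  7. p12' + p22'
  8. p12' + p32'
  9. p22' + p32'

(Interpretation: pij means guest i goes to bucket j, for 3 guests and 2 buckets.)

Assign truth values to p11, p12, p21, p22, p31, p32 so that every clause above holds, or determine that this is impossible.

Suppose p11 = 1.
The clause (p21') is unit, so p21 = 0.
The clause (p22) is unit, so p22 = 1.
The clause (p31') is unit, so p31 = 0.
The clause (p32) is unit, so p32 = 1.
That conflicts with the unit clause (p32').
Undo p11 and try p11 = 0.
The clause (p12) is unit, so p12 = 1.
The clause (p22') is unit, so p22 = 0.
The clause (p21) is unit, so p21 = 1.
The clause (p31') is unit, so p31 = 0.
The clause (p32) is unit, so p32 = 1.
That conflicts with the unit clause (p32').
Either choice for p11 ends in contradiction.

UNSATISFIABLE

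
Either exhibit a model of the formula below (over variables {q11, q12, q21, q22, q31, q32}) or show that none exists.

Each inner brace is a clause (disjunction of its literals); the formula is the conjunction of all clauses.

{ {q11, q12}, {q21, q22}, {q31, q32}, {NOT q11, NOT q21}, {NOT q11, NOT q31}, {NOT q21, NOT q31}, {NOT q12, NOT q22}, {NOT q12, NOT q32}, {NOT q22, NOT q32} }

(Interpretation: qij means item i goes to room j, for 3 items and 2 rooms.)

Try q11 = true.
Unit clause (NOT q21) forces q21 = false.
Unit clause (q22) forces q22 = true.
Unit clause (NOT q31) forces q31 = false.
Unit clause (q32) forces q32 = true.
Now (NOT q32) is unsatisfied and unit — conflict.
So q11 must be the other value — set q11 = false.
Unit clause (q12) forces q12 = true.
Unit clause (NOT q22) forces q22 = false.
Unit clause (q21) forces q21 = true.
Unit clause (NOT q31) forces q31 = false.
Unit clause (q32) forces q32 = true.
Now (NOT q32) is unsatisfied and unit — conflict.
Neither q11 = true nor q11 = false works.

UNSATISFIABLE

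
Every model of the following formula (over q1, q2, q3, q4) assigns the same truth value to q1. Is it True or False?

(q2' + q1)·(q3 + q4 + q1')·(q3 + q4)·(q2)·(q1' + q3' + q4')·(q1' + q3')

True

Suppose q1 = 0.
Unit clause (q2') forces q2 = 0.
But (q2) is also a unit clause — contradiction.
So every satisfying assignment has q1 = True.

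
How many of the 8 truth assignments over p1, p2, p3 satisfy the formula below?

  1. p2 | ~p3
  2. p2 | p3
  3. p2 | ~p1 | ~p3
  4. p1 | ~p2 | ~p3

There are 2^3 = 8 truth assignments over (p1, p2, p3).
Split on p2. With p2 = 1, the clauses containing p2 are satisfied and ~p2 drops from the rest; 3 of the 2^2 = 4 assignments to the other variables satisfy what remains.
With p2 = 0, by the same count on the reduced clause set, 0 assignments work.
Total: 3 + 0 = 3.

3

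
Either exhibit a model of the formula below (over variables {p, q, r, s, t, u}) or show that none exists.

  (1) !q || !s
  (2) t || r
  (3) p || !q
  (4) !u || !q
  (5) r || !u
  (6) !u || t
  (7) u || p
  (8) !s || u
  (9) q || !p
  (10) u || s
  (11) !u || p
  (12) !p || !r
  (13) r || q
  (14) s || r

UNSATISFIABLE

Branch on q: set q = false.
Unit clause (!p) forces p = false.
Unit clause (u) forces u = true.
Now (!u) is unsatisfied and unit — conflict.
So q must be the other value — set q = true.
Unit clause (!s) forces s = false.
Unit clause (p) forces p = true.
Unit clause (!u) forces u = false.
Now (u) is unsatisfied and unit — conflict.
Neither q = true nor q = false works.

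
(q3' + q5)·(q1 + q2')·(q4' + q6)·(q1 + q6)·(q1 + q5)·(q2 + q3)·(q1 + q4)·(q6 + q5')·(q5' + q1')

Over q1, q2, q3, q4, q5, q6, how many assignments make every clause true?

There are 2^6 = 64 truth assignments over (q1, q2, q3, q4, q5, q6).
Split on q3. With q3 = 1, the clauses containing q3 are satisfied and q3' drops from the rest; 1 of the 2^5 = 32 assignments to the other variables satisfy what remains.
With q3 = 0, by the same count on the reduced clause set, 3 assignments work.
Total: 1 + 3 = 4.

4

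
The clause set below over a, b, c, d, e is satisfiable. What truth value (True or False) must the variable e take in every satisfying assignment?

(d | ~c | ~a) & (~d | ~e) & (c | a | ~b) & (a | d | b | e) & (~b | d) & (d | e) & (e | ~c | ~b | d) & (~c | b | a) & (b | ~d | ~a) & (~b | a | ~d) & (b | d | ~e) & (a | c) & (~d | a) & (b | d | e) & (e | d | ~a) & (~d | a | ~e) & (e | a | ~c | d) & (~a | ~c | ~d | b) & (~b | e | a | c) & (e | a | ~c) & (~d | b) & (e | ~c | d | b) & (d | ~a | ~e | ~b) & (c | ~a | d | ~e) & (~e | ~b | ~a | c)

Suppose e = 1.
The clause (~d) is unit, so d = 0.
The clause (~b) is unit, so b = 0.
Now (b) is unsatisfied and unit — conflict.
So every satisfying assignment has e = False.

False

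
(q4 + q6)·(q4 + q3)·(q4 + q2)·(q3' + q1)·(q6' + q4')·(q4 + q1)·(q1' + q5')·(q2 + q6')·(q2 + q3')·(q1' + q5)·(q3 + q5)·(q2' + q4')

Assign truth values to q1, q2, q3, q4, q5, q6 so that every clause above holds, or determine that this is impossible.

q1=0; q2=0; q3=0; q4=1; q5=1; q6=0

Try q4 = 1.
(q6') alone gives q6 = 0.
(q2') alone gives q2 = 0.
(q3') alone gives q3 = 0.
(q5) alone gives q5 = 1.
(q1') alone gives q1 = 0.
All clauses are satisfied.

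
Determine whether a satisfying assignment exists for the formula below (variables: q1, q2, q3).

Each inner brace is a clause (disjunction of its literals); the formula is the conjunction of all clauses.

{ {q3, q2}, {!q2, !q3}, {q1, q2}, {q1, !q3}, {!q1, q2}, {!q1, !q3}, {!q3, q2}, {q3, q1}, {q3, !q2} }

Try q3 = true.
(!q2) alone gives q2 = false.
Now (q2) is unsatisfied and unit — conflict.
Undo q3 and try q3 = false.
(q2) alone gives q2 = true.
Now (!q2) is unsatisfied and unit — conflict.
Either choice for q3 ends in contradiction.
No assignment satisfies every clause.

No, unsatisfiable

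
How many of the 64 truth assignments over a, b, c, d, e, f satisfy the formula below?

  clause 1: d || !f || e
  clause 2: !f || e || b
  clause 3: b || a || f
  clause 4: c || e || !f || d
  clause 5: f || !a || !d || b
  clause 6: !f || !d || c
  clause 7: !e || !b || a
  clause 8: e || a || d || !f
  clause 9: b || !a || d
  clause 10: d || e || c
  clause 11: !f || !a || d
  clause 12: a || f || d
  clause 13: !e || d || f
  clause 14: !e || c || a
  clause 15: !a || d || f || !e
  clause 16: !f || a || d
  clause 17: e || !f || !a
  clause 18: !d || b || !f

There are 2^6 = 64 truth assignments over (a, b, c, d, e, f).
Split on e. With e = true, the clauses containing e are satisfied and !e drops from the rest; 3 of the 2^5 = 32 assignments to the other variables satisfy what remains.
With e = false, by the same count on the reduced clause set, 6 assignments work.
(One model: a=F, b=T, c=F, d=T, e=F, f=F.)
Total: 3 + 6 = 9.

9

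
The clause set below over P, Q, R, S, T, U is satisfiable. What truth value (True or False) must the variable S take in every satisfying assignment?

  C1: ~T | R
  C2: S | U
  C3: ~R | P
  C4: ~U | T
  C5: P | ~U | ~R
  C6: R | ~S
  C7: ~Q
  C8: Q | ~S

False

Suppose S = 1.
Unit clause (R) forces R = 1.
Unit clause (P) forces P = 1.
Unit clause (~Q) forces Q = 0.
Now (Q) is unsatisfied and unit — conflict.
So every satisfying assignment has S = False.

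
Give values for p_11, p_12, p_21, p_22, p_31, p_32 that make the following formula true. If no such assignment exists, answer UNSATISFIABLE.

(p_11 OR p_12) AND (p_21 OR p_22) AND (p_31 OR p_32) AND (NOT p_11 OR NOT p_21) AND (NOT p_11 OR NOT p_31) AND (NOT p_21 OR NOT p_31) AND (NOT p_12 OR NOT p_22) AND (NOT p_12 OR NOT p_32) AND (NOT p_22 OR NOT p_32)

Branch on p_11: set p_11 = true.
From the singleton clause (NOT p_21), p_21 = false.
From the singleton clause (p_22), p_22 = true.
From the singleton clause (NOT p_31), p_31 = false.
From the singleton clause (p_32), p_32 = true.
Now (NOT p_32) is unsatisfied and unit — conflict.
That branch fails; take p_11 = false instead.
From the singleton clause (p_12), p_12 = true.
From the singleton clause (NOT p_22), p_22 = false.
From the singleton clause (p_21), p_21 = true.
From the singleton clause (NOT p_31), p_31 = false.
From the singleton clause (p_32), p_32 = true.
Now (NOT p_32) is unsatisfied and unit — conflict.
Neither p_11 = true nor p_11 = false works.

UNSATISFIABLE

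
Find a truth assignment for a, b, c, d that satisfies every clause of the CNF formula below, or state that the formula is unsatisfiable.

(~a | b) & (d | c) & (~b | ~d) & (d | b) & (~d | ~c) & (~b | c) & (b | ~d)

a ↦ 1,  b ↦ 1,  c ↦ 1,  d ↦ 0

Case a = 1:
From the singleton clause (b), b = 1.
From the singleton clause (~d), d = 0.
From the singleton clause (c), c = 1.
This assignment satisfies each clause.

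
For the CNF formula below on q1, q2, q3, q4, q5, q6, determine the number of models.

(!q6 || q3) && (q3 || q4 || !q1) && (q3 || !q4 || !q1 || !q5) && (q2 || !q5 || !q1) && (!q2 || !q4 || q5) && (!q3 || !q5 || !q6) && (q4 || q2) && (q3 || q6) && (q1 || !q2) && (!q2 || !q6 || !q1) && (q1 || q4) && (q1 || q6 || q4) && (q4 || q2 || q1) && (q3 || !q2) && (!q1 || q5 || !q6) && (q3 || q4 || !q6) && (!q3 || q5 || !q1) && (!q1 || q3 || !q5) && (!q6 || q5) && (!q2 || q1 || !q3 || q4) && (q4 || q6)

3

There are 2^6 = 64 truth assignments over (q1, q2, q3, q4, q5, q6).
Split on q5. With q5 = true, the clauses containing q5 are satisfied and !q5 drops from the rest; 2 of the 2^5 = 32 assignments to the other variables satisfy what remains.
With q5 = false, by the same count on the reduced clause set, 1 assignment works.
(One model: q1=F, q2=F, q3=T, q4=T, q5=F, q6=F.)
Total: 2 + 1 = 3.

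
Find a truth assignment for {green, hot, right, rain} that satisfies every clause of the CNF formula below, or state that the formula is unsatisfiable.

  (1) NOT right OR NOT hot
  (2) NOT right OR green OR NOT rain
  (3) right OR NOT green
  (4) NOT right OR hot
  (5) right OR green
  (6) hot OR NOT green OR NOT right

Try right = false.
(NOT green) alone gives green = false.
Now (green) is unsatisfied and unit — conflict.
So right must be the other value — set right = true.
(NOT hot) alone gives hot = false.
Now (hot) is unsatisfied and unit — conflict.
Neither right = true nor right = false works.

UNSATISFIABLE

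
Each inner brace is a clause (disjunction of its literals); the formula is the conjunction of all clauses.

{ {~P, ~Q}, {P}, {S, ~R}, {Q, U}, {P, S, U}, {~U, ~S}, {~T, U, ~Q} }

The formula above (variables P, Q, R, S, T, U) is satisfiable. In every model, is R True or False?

False

Suppose R = 1.
Unit clause (P) forces P = 1.
Unit clause (~Q) forces Q = 0.
Unit clause (S) forces S = 1.
Unit clause (U) forces U = 1.
But (~U) is also a unit clause — contradiction.
So every satisfying assignment has R = False.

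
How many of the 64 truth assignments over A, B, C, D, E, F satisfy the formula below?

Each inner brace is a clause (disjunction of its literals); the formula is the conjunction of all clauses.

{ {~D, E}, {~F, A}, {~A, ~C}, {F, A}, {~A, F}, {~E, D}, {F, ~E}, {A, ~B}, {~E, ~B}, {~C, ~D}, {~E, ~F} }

There are 2^6 = 64 truth assignments over (A, B, C, D, E, F).
Split on B. With B = 1, the clauses containing B are satisfied and ~B drops from the rest; 1 of the 2^5 = 32 assignments to the other variables satisfy what remains.
With B = 0, by the same count on the reduced clause set, 1 assignment works.
(One model: A=T, B=F, C=F, D=F, E=F, F=T.)
Total: 1 + 1 = 2.

2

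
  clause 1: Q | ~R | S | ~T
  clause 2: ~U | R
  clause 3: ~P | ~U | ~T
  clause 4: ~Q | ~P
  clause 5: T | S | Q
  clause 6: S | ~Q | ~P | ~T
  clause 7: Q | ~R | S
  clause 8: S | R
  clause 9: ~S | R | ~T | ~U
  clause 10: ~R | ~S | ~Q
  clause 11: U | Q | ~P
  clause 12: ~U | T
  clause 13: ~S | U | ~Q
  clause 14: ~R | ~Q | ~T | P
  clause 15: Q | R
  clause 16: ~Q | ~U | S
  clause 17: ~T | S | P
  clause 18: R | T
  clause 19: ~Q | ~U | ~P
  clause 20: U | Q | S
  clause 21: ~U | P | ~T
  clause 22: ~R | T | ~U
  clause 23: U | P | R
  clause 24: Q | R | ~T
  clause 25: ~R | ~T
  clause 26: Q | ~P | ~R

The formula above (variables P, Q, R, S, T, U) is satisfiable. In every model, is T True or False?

Suppose T = 1.
(~R) alone gives R = 0.
(~U) alone gives U = 0.
(S) alone gives S = 1.
(~Q) alone gives Q = 0.
That conflicts with the unit clause (Q).
So every satisfying assignment has T = False.

False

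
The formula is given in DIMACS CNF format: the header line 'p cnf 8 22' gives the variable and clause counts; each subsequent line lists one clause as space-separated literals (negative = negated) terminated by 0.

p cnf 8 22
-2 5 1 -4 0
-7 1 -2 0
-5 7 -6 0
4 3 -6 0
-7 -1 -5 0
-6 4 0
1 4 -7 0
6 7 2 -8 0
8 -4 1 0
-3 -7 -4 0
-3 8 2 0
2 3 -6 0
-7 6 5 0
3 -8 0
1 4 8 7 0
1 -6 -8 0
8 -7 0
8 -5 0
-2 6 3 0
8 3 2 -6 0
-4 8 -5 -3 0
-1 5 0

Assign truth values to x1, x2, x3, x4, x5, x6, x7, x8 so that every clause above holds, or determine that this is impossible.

x1: True, x2: True, x3: True, x4: True, x5: True, x6: False, x7: False, x8: True

Suppose x6 = False.
Suppose x7 = False.
Suppose x2 = True.
The clause (x3) is unit, so x3 = True.
Suppose x8 = True.
Suppose x1 = True.
The clause (x5) is unit, so x5 = True.
No clause remains; x4 is free.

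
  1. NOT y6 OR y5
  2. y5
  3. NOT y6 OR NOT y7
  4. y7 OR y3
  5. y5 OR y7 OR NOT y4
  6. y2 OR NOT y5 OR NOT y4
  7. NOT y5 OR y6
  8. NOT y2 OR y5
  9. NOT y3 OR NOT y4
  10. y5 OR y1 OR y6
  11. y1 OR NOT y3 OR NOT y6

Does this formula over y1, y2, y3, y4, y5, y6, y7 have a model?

(y5) alone gives y5 = true.
(y6) alone gives y6 = true.
(NOT y7) alone gives y7 = false.
(y3) alone gives y3 = true.
(NOT y4) alone gives y4 = false.
(y1) alone gives y1 = true.
All clauses hold; y2 can take either value.
A satisfying assignment: y1 ↦ true, y2 ↦ true, y3 ↦ true, y4 ↦ false, y5 ↦ true, y6 ↦ true, y7 ↦ false.

Yes, satisfiable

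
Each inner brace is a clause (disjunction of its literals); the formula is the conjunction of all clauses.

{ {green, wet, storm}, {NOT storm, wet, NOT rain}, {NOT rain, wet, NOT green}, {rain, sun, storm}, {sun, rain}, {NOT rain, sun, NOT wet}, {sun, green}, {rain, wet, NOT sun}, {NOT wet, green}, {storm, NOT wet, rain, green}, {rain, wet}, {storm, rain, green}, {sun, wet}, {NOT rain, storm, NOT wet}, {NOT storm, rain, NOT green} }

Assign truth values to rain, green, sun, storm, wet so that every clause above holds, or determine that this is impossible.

rain: true,  green: true,  sun: true,  storm: true,  wet: true

Branch on sun: set sun = true.
Branch on rain: set rain = true.
Branch on storm: set storm = true.
(wet) alone gives wet = true.
(green) alone gives green = true.
Every clause now holds.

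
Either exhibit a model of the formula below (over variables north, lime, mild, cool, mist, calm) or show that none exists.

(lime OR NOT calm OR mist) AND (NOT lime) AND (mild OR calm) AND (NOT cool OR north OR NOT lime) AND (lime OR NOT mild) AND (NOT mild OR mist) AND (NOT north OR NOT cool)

north=false,  lime=false,  mild=false,  cool=false,  mist=true,  calm=true

From the singleton clause (NOT lime), lime = false.
From the singleton clause (NOT mild), mild = false.
From the singleton clause (calm), calm = true.
From the singleton clause (mist), mist = true.
Branch on north: set north = false.
Every clause is now satisfied; cool is unconstrained.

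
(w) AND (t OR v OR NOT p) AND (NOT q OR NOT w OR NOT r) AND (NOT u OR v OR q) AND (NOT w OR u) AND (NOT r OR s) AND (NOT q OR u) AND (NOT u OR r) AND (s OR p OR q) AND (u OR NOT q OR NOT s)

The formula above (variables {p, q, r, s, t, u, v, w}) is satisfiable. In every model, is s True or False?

True

Suppose s = false.
(w) alone gives w = true.
(u) alone gives u = true.
(NOT r) alone gives r = false.
Now (r) is unsatisfied and unit — conflict.
So every satisfying assignment has s = True.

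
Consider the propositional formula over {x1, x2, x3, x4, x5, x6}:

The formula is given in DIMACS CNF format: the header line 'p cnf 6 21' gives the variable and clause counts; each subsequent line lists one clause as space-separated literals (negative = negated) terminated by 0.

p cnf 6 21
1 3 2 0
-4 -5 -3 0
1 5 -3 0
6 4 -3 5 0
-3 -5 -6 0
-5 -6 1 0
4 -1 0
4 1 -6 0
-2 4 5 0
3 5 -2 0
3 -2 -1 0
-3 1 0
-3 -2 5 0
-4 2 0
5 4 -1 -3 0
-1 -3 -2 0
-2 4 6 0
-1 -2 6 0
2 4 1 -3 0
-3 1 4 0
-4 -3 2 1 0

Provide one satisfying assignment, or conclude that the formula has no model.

x1 ↦ False; x2 ↦ True; x3 ↦ False; x4 ↦ True; x5 ↦ True; x6 ↦ False

Branch on x4: set x4 = True.
Unit clause (x2) forces x2 = True.
Branch on x5: set x5 = True.
Unit clause (¬x3) forces x3 = False.
Unit clause (¬x1) forces x1 = False.
Unit clause (¬x6) forces x6 = False.
All clauses are satisfied.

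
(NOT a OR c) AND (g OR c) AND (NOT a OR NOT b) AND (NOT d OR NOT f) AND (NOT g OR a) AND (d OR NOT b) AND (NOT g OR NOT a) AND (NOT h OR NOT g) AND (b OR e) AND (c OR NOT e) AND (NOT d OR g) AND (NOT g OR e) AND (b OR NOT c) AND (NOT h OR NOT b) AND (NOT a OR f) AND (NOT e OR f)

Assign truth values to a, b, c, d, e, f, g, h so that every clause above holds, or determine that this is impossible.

UNSATISFIABLE

Case a = false:
From the singleton clause (NOT g), g = false.
From the singleton clause (c), c = true.
From the singleton clause (NOT d), d = false.
From the singleton clause (NOT b), b = false.
But (b) is also a unit clause — contradiction.
Undo a and try a = true.
From the singleton clause (c), c = true.
From the singleton clause (NOT b), b = false.
But (b) is also a unit clause — contradiction.
Either choice for a ends in contradiction.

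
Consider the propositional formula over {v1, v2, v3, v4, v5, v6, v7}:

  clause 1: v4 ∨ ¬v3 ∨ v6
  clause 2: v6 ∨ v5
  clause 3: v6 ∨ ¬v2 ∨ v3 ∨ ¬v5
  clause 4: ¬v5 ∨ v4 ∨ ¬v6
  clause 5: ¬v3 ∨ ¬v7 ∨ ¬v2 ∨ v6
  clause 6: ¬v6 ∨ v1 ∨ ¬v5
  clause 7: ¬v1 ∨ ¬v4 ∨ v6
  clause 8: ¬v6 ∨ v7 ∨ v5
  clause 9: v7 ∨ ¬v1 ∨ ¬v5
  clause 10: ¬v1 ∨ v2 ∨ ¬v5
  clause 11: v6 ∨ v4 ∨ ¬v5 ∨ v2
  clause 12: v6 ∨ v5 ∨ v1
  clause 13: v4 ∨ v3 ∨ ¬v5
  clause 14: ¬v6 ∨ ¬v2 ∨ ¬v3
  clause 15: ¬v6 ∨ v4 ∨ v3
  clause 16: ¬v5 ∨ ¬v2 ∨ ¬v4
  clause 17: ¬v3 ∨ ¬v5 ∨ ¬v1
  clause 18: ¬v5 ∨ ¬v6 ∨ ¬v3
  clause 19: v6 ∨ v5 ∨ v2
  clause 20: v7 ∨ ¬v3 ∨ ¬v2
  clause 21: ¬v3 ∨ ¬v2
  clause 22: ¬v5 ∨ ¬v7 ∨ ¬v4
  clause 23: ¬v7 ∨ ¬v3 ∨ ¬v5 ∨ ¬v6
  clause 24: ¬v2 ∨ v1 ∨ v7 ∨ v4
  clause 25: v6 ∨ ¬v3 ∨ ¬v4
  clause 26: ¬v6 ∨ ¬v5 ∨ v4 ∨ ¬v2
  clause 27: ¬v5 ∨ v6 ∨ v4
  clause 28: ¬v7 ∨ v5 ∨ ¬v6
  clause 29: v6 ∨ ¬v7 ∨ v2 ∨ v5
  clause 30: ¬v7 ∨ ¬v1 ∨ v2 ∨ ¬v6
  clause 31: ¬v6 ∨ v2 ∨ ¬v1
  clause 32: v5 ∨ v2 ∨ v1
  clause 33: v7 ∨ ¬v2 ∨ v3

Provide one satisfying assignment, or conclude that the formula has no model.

Suppose v6 = False.
Unit clause (v5) forces v5 = True.
Unit clause (v4) forces v4 = True.
Unit clause (¬v1) forces v1 = False.
Unit clause (¬v2) forces v2 = False.
Unit clause (¬v7) forces v7 = False.
Unit clause (¬v3) forces v3 = False.
Every clause now holds.

v1: False,  v2: False,  v3: False,  v4: True,  v5: True,  v6: False,  v7: False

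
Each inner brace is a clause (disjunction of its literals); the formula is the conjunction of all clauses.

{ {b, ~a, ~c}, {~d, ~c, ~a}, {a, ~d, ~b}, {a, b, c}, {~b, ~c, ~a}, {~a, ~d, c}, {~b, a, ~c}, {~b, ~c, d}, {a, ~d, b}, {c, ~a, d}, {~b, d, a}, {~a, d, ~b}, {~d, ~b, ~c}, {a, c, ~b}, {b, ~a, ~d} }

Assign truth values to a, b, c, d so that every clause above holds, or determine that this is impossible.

a: 0,  b: 0,  c: 1,  d: 0

Try b = 0.
Try a = 0.
Unit clause (c) forces c = 1.
Unit clause (~d) forces d = 0.
This assignment satisfies each clause.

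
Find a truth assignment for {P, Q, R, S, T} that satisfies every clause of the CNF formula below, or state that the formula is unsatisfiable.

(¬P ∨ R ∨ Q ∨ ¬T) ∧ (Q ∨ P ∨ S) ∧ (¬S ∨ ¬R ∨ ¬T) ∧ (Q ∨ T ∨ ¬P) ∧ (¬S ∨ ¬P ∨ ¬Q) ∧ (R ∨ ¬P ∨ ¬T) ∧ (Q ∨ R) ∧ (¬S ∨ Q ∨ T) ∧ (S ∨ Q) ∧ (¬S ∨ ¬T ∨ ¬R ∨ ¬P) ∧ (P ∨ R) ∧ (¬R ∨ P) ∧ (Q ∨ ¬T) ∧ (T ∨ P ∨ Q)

Case Q = True:
Case S = False:
Case P = True:
Case R = True:
All clauses hold; T can take either value.

P: True,  Q: True,  R: True,  S: False,  T: False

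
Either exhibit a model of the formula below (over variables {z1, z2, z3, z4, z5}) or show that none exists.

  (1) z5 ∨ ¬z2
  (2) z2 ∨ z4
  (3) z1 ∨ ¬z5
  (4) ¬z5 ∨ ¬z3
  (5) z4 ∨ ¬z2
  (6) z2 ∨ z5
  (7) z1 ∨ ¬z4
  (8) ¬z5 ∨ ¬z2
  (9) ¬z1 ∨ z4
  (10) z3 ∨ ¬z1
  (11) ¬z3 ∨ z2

UNSATISFIABLE

Branch on z5: set z5 = True.
From the singleton clause (z1), z1 = True.
From the singleton clause (¬z3), z3 = False.
But (z3) is also a unit clause — contradiction.
Undo z5 and try z5 = False.
From the singleton clause (¬z2), z2 = False.
But (z2) is also a unit clause — contradiction.
Either choice for z5 ends in contradiction.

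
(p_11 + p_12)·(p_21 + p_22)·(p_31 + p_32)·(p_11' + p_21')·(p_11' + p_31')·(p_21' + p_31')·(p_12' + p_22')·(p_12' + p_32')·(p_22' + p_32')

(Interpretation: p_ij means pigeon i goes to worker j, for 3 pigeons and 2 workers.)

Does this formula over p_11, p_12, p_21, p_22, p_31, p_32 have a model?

Branch on p_11: set p_11 = 1.
From the singleton clause (p_21'), p_21 = 0.
From the singleton clause (p_22), p_22 = 1.
From the singleton clause (p_31'), p_31 = 0.
From the singleton clause (p_32), p_32 = 1.
That conflicts with the unit clause (p_32').
Backtrack on p_11: now try p_11 = 0.
From the singleton clause (p_12), p_12 = 1.
From the singleton clause (p_22'), p_22 = 0.
From the singleton clause (p_21), p_21 = 1.
From the singleton clause (p_31'), p_31 = 0.
From the singleton clause (p_32), p_32 = 1.
That conflicts with the unit clause (p_32').
Either choice for p_11 ends in contradiction.
No assignment satisfies every clause.

No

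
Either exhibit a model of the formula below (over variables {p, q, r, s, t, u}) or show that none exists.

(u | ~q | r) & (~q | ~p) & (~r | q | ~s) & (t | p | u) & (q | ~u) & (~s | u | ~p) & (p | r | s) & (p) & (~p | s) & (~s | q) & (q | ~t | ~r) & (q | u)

(p) alone gives p = 1.
(~q) alone gives q = 0.
(~u) alone gives u = 0.
But (u) is also a unit clause — contradiction.

UNSATISFIABLE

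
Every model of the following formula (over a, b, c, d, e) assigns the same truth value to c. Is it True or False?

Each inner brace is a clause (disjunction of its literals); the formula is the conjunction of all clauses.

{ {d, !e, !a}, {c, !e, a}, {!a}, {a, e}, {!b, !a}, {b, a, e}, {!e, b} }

Suppose c = false.
Unit clause (!a) forces a = false.
Unit clause (!e) forces e = false.
Now (e) is unsatisfied and unit — conflict.
So every satisfying assignment has c = True.

True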